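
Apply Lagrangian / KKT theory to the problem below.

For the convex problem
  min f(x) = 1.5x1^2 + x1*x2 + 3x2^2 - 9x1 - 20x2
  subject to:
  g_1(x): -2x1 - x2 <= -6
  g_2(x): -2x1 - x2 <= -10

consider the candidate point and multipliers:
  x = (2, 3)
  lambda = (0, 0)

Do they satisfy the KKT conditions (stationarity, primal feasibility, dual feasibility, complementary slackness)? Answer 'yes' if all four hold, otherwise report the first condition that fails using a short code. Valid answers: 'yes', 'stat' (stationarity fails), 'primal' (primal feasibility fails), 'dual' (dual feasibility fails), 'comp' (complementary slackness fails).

Gradient of f: grad f(x) = Q x + c = (0, 0)
Constraint values g_i(x) = a_i^T x - b_i:
  g_1((2, 3)) = -1
  g_2((2, 3)) = 3
Stationarity residual: grad f(x) + sum_i lambda_i a_i = (0, 0)
  -> stationarity OK
Primal feasibility (all g_i <= 0): FAILS
Dual feasibility (all lambda_i >= 0): OK
Complementary slackness (lambda_i * g_i(x) = 0 for all i): OK

Verdict: the first failing condition is primal_feasibility -> primal.

primal


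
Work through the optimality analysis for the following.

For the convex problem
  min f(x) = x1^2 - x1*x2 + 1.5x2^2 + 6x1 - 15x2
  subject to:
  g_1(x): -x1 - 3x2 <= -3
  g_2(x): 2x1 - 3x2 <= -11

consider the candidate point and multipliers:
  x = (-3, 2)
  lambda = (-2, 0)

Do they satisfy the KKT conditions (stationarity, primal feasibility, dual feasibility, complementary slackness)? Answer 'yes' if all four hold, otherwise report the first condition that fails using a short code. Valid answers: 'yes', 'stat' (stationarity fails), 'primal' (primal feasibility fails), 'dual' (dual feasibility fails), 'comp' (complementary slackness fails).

Gradient of f: grad f(x) = Q x + c = (-2, -6)
Constraint values g_i(x) = a_i^T x - b_i:
  g_1((-3, 2)) = 0
  g_2((-3, 2)) = -1
Stationarity residual: grad f(x) + sum_i lambda_i a_i = (0, 0)
  -> stationarity OK
Primal feasibility (all g_i <= 0): OK
Dual feasibility (all lambda_i >= 0): FAILS
Complementary slackness (lambda_i * g_i(x) = 0 for all i): OK

Verdict: the first failing condition is dual_feasibility -> dual.

dual


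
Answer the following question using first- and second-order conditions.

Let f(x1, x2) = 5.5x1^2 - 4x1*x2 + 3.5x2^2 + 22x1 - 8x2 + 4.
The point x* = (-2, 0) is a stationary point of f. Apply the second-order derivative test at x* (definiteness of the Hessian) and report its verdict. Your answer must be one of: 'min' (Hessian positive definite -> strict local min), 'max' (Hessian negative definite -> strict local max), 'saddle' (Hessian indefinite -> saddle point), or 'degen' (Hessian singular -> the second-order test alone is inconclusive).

Compute the Hessian H = grad^2 f:
  H = [[11, -4], [-4, 7]]
Verify stationarity: grad f(x*) = H x* + g = (0, 0).
Eigenvalues of H: 4.5279, 13.4721.
Both eigenvalues > 0, so H is positive definite -> x* is a strict local min.

min


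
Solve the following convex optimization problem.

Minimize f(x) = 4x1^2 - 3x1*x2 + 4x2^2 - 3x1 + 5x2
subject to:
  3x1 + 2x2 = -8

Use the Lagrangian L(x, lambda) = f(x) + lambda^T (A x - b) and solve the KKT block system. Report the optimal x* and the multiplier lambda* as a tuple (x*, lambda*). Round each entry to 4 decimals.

Form the Lagrangian:
  L(x, lambda) = (1/2) x^T Q x + c^T x + lambda^T (A x - b)
Stationarity (grad_x L = 0): Q x + c + A^T lambda = 0.
Primal feasibility: A x = b.

This gives the KKT block system:
  [ Q   A^T ] [ x     ]   [-c ]
  [ A    0  ] [ lambda ] = [ b ]

Solving the linear system:
  x*      = (-1.4143, -1.8786)
  lambda* = (2.8929)
  f(x*)   = 8.9964

x* = (-1.4143, -1.8786), lambda* = (2.8929)


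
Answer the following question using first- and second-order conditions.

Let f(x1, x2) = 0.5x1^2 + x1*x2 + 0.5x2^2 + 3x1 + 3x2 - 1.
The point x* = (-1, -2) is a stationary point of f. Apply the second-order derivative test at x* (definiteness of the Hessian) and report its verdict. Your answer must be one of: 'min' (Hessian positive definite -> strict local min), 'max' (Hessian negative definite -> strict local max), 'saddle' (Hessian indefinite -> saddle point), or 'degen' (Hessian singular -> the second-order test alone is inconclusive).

Compute the Hessian H = grad^2 f:
  H = [[1, 1], [1, 1]]
Verify stationarity: grad f(x*) = H x* + g = (0, 0).
Eigenvalues of H: 0, 2.
H has a zero eigenvalue (singular; positive semidefinite but not definite), so H is neither positive definite, negative definite, nor indefinite. The second-order test alone is inconclusive -> degen.
(Indeed, f is constant along the null direction of H through x*, so x* is not a strict local extremum.)

degen


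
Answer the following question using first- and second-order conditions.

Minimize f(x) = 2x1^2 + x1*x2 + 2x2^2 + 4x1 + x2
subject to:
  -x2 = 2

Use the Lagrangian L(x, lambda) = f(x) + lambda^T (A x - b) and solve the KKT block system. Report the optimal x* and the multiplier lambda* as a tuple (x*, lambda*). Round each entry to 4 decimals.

Form the Lagrangian:
  L(x, lambda) = (1/2) x^T Q x + c^T x + lambda^T (A x - b)
Stationarity (grad_x L = 0): Q x + c + A^T lambda = 0.
Primal feasibility: A x = b.

This gives the KKT block system:
  [ Q   A^T ] [ x     ]   [-c ]
  [ A    0  ] [ lambda ] = [ b ]

Solving the linear system:
  x*      = (-0.5, -2)
  lambda* = (-7.5)
  f(x*)   = 5.5

x* = (-0.5, -2), lambda* = (-7.5)


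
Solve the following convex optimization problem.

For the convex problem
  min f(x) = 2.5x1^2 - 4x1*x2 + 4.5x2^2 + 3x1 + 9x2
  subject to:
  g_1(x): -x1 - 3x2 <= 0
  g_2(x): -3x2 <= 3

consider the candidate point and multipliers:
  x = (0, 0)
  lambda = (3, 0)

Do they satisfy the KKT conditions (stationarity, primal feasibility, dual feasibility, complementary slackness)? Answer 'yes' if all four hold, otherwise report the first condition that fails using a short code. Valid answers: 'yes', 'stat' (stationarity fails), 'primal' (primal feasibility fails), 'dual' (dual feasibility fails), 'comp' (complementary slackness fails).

Gradient of f: grad f(x) = Q x + c = (3, 9)
Constraint values g_i(x) = a_i^T x - b_i:
  g_1((0, 0)) = 0
  g_2((0, 0)) = -3
Stationarity residual: grad f(x) + sum_i lambda_i a_i = (0, 0)
  -> stationarity OK
Primal feasibility (all g_i <= 0): OK
Dual feasibility (all lambda_i >= 0): OK
Complementary slackness (lambda_i * g_i(x) = 0 for all i): OK

Verdict: yes, KKT holds.

yes


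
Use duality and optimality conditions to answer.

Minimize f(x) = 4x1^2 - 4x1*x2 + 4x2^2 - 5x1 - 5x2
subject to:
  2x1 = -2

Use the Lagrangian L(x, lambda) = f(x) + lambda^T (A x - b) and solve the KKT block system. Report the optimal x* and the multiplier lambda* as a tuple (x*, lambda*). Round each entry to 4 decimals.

Form the Lagrangian:
  L(x, lambda) = (1/2) x^T Q x + c^T x + lambda^T (A x - b)
Stationarity (grad_x L = 0): Q x + c + A^T lambda = 0.
Primal feasibility: A x = b.

This gives the KKT block system:
  [ Q   A^T ] [ x     ]   [-c ]
  [ A    0  ] [ lambda ] = [ b ]

Solving the linear system:
  x*      = (-1, 0.125)
  lambda* = (6.75)
  f(x*)   = 8.9375

x* = (-1, 0.125), lambda* = (6.75)


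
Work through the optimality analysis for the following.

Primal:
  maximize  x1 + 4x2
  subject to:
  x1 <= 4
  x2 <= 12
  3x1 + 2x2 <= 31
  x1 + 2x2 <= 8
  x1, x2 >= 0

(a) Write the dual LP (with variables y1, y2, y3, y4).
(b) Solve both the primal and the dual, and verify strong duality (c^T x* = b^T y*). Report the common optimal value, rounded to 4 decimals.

The standard primal-dual pair for 'max c^T x s.t. A x <= b, x >= 0' is:
  Dual:  min b^T y  s.t.  A^T y >= c,  y >= 0.

So the dual LP is:
  minimize  4y1 + 12y2 + 31y3 + 8y4
  subject to:
    y1 + 3y3 + y4 >= 1
    y2 + 2y3 + 2y4 >= 4
    y1, y2, y3, y4 >= 0

Solving the primal: x* = (0, 4).
  primal value c^T x* = 16.
Solving the dual: y* = (0, 0, 0, 2).
  dual value b^T y* = 16.
Strong duality: c^T x* = b^T y*. Confirmed.

16


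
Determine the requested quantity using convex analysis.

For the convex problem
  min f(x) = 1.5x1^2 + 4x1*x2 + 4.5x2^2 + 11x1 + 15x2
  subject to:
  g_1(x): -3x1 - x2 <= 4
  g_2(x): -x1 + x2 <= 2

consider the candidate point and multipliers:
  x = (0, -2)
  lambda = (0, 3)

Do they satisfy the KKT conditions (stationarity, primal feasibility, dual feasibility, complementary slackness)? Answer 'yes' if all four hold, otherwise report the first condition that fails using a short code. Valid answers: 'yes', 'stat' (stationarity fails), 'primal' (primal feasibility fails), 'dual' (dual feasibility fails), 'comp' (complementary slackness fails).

Gradient of f: grad f(x) = Q x + c = (3, -3)
Constraint values g_i(x) = a_i^T x - b_i:
  g_1((0, -2)) = -2
  g_2((0, -2)) = -4
Stationarity residual: grad f(x) + sum_i lambda_i a_i = (0, 0)
  -> stationarity OK
Primal feasibility (all g_i <= 0): OK
Dual feasibility (all lambda_i >= 0): OK
Complementary slackness (lambda_i * g_i(x) = 0 for all i): FAILS

Verdict: the first failing condition is complementary_slackness -> comp.

comp


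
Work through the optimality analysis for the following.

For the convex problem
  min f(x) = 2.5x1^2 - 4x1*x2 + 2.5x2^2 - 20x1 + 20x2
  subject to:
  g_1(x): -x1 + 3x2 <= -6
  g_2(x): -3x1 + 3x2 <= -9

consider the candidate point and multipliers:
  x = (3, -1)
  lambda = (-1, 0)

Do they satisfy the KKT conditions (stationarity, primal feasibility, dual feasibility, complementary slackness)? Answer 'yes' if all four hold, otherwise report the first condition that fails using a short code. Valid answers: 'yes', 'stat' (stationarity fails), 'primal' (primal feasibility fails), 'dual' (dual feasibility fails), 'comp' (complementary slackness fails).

Gradient of f: grad f(x) = Q x + c = (-1, 3)
Constraint values g_i(x) = a_i^T x - b_i:
  g_1((3, -1)) = 0
  g_2((3, -1)) = -3
Stationarity residual: grad f(x) + sum_i lambda_i a_i = (0, 0)
  -> stationarity OK
Primal feasibility (all g_i <= 0): OK
Dual feasibility (all lambda_i >= 0): FAILS
Complementary slackness (lambda_i * g_i(x) = 0 for all i): OK

Verdict: the first failing condition is dual_feasibility -> dual.

dual


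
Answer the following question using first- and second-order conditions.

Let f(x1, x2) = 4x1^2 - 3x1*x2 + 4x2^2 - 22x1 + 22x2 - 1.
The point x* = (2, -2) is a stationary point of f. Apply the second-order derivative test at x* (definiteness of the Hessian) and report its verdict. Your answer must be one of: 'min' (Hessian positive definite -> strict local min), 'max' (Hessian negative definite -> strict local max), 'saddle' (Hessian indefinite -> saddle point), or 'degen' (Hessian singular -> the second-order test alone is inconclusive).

Compute the Hessian H = grad^2 f:
  H = [[8, -3], [-3, 8]]
Verify stationarity: grad f(x*) = H x* + g = (0, 0).
Eigenvalues of H: 5, 11.
Both eigenvalues > 0, so H is positive definite -> x* is a strict local min.

min


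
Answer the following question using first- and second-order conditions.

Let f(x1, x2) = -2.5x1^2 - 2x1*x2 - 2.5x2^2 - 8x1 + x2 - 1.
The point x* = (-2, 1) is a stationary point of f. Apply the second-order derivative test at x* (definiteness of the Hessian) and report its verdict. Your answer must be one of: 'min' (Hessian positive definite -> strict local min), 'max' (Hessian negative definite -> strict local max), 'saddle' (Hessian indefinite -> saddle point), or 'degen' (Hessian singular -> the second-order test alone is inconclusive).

Compute the Hessian H = grad^2 f:
  H = [[-5, -2], [-2, -5]]
Verify stationarity: grad f(x*) = H x* + g = (0, 0).
Eigenvalues of H: -7, -3.
Both eigenvalues < 0, so H is negative definite -> x* is a strict local max.

max


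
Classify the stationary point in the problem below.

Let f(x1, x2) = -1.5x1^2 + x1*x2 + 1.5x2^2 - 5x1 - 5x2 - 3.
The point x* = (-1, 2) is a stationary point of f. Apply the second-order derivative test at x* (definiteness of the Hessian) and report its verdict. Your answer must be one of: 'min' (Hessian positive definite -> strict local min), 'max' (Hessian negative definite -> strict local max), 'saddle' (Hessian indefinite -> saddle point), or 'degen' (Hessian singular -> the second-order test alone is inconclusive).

Compute the Hessian H = grad^2 f:
  H = [[-3, 1], [1, 3]]
Verify stationarity: grad f(x*) = H x* + g = (0, 0).
Eigenvalues of H: -3.1623, 3.1623.
Eigenvalues have mixed signs, so H is indefinite -> x* is a saddle point.

saddle


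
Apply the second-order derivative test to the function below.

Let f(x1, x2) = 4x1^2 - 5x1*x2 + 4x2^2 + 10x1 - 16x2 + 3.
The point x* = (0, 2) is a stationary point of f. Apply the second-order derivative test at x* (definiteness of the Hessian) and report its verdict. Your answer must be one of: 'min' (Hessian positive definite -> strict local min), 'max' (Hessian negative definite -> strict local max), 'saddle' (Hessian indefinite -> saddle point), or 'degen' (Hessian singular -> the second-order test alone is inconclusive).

Compute the Hessian H = grad^2 f:
  H = [[8, -5], [-5, 8]]
Verify stationarity: grad f(x*) = H x* + g = (0, 0).
Eigenvalues of H: 3, 13.
Both eigenvalues > 0, so H is positive definite -> x* is a strict local min.

min


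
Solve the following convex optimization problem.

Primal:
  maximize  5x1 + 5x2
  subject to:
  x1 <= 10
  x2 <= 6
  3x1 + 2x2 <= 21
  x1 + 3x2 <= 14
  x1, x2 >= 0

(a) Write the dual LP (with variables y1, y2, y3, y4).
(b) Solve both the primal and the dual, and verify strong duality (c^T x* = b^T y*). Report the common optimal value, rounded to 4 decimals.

The standard primal-dual pair for 'max c^T x s.t. A x <= b, x >= 0' is:
  Dual:  min b^T y  s.t.  A^T y >= c,  y >= 0.

So the dual LP is:
  minimize  10y1 + 6y2 + 21y3 + 14y4
  subject to:
    y1 + 3y3 + y4 >= 5
    y2 + 2y3 + 3y4 >= 5
    y1, y2, y3, y4 >= 0

Solving the primal: x* = (5, 3).
  primal value c^T x* = 40.
Solving the dual: y* = (0, 0, 1.4286, 0.7143).
  dual value b^T y* = 40.
Strong duality: c^T x* = b^T y*. Confirmed.

40


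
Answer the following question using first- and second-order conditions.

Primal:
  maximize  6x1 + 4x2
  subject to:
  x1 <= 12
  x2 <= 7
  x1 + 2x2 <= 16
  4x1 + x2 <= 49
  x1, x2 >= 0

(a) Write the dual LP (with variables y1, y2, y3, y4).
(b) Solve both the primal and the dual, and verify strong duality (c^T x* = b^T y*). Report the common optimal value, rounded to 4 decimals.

The standard primal-dual pair for 'max c^T x s.t. A x <= b, x >= 0' is:
  Dual:  min b^T y  s.t.  A^T y >= c,  y >= 0.

So the dual LP is:
  minimize  12y1 + 7y2 + 16y3 + 49y4
  subject to:
    y1 + y3 + 4y4 >= 6
    y2 + 2y3 + y4 >= 4
    y1, y2, y3, y4 >= 0

Solving the primal: x* = (11.7143, 2.1429).
  primal value c^T x* = 78.8571.
Solving the dual: y* = (0, 0, 1.4286, 1.1429).
  dual value b^T y* = 78.8571.
Strong duality: c^T x* = b^T y*. Confirmed.

78.8571


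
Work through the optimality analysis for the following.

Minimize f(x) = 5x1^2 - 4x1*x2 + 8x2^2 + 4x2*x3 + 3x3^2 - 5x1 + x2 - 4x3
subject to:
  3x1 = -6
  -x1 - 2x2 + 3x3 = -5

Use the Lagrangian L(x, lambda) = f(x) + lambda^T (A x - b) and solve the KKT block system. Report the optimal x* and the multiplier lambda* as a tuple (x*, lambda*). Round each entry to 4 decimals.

Form the Lagrangian:
  L(x, lambda) = (1/2) x^T Q x + c^T x + lambda^T (A x - b)
Stationarity (grad_x L = 0): Q x + c + A^T lambda = 0.
Primal feasibility: A x = b.

This gives the KKT block system:
  [ Q   A^T ] [ x     ]   [-c ]
  [ A    0  ] [ lambda ] = [ b ]

Solving the linear system:
  x*      = (-2, 0.5139, -1.9907)
  lambda* = (10.5617, 4.6296)
  f(x*)   = 52.4977

x* = (-2, 0.5139, -1.9907), lambda* = (10.5617, 4.6296)


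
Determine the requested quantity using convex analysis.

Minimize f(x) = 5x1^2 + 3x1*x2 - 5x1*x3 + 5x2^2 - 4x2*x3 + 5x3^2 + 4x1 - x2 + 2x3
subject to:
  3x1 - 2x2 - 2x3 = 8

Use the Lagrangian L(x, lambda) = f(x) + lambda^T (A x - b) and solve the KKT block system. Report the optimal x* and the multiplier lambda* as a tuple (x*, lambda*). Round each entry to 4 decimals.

Form the Lagrangian:
  L(x, lambda) = (1/2) x^T Q x + c^T x + lambda^T (A x - b)
Stationarity (grad_x L = 0): Q x + c + A^T lambda = 0.
Primal feasibility: A x = b.

This gives the KKT block system:
  [ Q   A^T ] [ x     ]   [-c ]
  [ A    0  ] [ lambda ] = [ b ]

Solving the linear system:
  x*      = (0.7321, -1.553, -1.3489)
  lambda* = (-4.4688)
  f(x*)   = 18.7671

x* = (0.7321, -1.553, -1.3489), lambda* = (-4.4688)


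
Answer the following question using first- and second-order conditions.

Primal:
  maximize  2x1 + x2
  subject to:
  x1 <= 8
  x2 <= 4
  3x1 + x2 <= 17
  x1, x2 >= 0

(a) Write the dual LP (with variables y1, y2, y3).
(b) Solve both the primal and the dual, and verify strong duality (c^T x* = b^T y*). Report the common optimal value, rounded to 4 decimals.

The standard primal-dual pair for 'max c^T x s.t. A x <= b, x >= 0' is:
  Dual:  min b^T y  s.t.  A^T y >= c,  y >= 0.

So the dual LP is:
  minimize  8y1 + 4y2 + 17y3
  subject to:
    y1 + 3y3 >= 2
    y2 + y3 >= 1
    y1, y2, y3 >= 0

Solving the primal: x* = (4.3333, 4).
  primal value c^T x* = 12.6667.
Solving the dual: y* = (0, 0.3333, 0.6667).
  dual value b^T y* = 12.6667.
Strong duality: c^T x* = b^T y*. Confirmed.

12.6667


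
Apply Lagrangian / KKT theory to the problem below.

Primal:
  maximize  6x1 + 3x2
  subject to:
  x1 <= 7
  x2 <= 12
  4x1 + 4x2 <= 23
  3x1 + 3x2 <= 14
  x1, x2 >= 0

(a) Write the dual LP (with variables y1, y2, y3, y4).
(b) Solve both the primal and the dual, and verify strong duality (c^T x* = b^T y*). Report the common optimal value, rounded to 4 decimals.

The standard primal-dual pair for 'max c^T x s.t. A x <= b, x >= 0' is:
  Dual:  min b^T y  s.t.  A^T y >= c,  y >= 0.

So the dual LP is:
  minimize  7y1 + 12y2 + 23y3 + 14y4
  subject to:
    y1 + 4y3 + 3y4 >= 6
    y2 + 4y3 + 3y4 >= 3
    y1, y2, y3, y4 >= 0

Solving the primal: x* = (4.6667, 0).
  primal value c^T x* = 28.
Solving the dual: y* = (0, 0, 0, 2).
  dual value b^T y* = 28.
Strong duality: c^T x* = b^T y*. Confirmed.

28


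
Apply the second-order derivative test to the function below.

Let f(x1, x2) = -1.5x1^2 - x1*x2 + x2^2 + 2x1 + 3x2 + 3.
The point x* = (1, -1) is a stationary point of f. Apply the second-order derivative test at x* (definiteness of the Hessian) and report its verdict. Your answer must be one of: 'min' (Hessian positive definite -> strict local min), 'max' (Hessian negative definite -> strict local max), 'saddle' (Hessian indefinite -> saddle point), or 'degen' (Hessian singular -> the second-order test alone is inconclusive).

Compute the Hessian H = grad^2 f:
  H = [[-3, -1], [-1, 2]]
Verify stationarity: grad f(x*) = H x* + g = (0, 0).
Eigenvalues of H: -3.1926, 2.1926.
Eigenvalues have mixed signs, so H is indefinite -> x* is a saddle point.

saddle


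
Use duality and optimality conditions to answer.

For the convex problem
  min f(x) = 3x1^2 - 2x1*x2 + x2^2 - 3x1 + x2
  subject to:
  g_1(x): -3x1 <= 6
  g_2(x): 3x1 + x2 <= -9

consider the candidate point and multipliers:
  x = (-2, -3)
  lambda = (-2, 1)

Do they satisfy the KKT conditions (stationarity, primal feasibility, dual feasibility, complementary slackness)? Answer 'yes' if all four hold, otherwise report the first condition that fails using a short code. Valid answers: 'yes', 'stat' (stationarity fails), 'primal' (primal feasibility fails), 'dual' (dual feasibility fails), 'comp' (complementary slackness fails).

Gradient of f: grad f(x) = Q x + c = (-9, -1)
Constraint values g_i(x) = a_i^T x - b_i:
  g_1((-2, -3)) = 0
  g_2((-2, -3)) = 0
Stationarity residual: grad f(x) + sum_i lambda_i a_i = (0, 0)
  -> stationarity OK
Primal feasibility (all g_i <= 0): OK
Dual feasibility (all lambda_i >= 0): FAILS
Complementary slackness (lambda_i * g_i(x) = 0 for all i): OK

Verdict: the first failing condition is dual_feasibility -> dual.

dual


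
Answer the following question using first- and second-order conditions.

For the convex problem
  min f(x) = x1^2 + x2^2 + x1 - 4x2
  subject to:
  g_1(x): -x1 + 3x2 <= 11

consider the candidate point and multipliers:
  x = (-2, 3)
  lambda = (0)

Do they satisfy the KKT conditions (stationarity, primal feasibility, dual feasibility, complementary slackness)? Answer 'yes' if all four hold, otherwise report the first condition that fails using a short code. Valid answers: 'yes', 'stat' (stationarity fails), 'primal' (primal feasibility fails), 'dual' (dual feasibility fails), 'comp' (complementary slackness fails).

Gradient of f: grad f(x) = Q x + c = (-3, 2)
Constraint values g_i(x) = a_i^T x - b_i:
  g_1((-2, 3)) = 0
Stationarity residual: grad f(x) + sum_i lambda_i a_i = (-3, 2)
  -> stationarity FAILS
Primal feasibility (all g_i <= 0): OK
Dual feasibility (all lambda_i >= 0): OK
Complementary slackness (lambda_i * g_i(x) = 0 for all i): OK

Verdict: the first failing condition is stationarity -> stat.

stat


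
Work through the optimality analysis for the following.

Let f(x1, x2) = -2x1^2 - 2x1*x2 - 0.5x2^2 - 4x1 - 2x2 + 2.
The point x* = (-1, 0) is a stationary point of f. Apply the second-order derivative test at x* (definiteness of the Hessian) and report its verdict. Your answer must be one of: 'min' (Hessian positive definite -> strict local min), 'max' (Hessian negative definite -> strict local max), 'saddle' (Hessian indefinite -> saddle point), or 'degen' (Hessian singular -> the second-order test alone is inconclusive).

Compute the Hessian H = grad^2 f:
  H = [[-4, -2], [-2, -1]]
Verify stationarity: grad f(x*) = H x* + g = (0, 0).
Eigenvalues of H: -5, 0.
H has a zero eigenvalue (singular; negative semidefinite but not definite), so H is neither positive definite, negative definite, nor indefinite. The second-order test alone is inconclusive -> degen.
(Indeed, f is constant along the null direction of H through x*, so x* is not a strict local extremum.)

degen


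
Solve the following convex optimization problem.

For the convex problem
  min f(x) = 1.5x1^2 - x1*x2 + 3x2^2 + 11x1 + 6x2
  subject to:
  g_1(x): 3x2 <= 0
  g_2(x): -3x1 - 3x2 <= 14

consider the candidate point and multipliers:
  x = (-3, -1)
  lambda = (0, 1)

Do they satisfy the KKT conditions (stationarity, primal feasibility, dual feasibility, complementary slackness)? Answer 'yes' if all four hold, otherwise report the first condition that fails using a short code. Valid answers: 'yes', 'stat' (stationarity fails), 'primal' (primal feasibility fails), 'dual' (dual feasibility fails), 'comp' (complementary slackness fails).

Gradient of f: grad f(x) = Q x + c = (3, 3)
Constraint values g_i(x) = a_i^T x - b_i:
  g_1((-3, -1)) = -3
  g_2((-3, -1)) = -2
Stationarity residual: grad f(x) + sum_i lambda_i a_i = (0, 0)
  -> stationarity OK
Primal feasibility (all g_i <= 0): OK
Dual feasibility (all lambda_i >= 0): OK
Complementary slackness (lambda_i * g_i(x) = 0 for all i): FAILS

Verdict: the first failing condition is complementary_slackness -> comp.

comp


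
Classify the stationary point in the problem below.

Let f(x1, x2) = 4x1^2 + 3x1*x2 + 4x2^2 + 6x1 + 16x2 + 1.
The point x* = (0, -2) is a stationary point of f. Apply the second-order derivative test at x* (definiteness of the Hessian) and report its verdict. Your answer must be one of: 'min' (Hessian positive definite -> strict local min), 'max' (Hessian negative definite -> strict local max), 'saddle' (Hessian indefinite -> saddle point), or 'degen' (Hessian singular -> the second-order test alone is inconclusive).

Compute the Hessian H = grad^2 f:
  H = [[8, 3], [3, 8]]
Verify stationarity: grad f(x*) = H x* + g = (0, 0).
Eigenvalues of H: 5, 11.
Both eigenvalues > 0, so H is positive definite -> x* is a strict local min.

min


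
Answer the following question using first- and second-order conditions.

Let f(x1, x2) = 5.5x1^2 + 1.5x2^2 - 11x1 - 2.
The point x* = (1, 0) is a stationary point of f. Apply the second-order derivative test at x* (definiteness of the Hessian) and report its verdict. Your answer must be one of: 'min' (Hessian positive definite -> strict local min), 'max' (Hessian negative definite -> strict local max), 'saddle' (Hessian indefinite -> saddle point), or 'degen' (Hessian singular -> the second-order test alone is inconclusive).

Compute the Hessian H = grad^2 f:
  H = [[11, 0], [0, 3]]
Verify stationarity: grad f(x*) = H x* + g = (0, 0).
Eigenvalues of H: 3, 11.
Both eigenvalues > 0, so H is positive definite -> x* is a strict local min.

min


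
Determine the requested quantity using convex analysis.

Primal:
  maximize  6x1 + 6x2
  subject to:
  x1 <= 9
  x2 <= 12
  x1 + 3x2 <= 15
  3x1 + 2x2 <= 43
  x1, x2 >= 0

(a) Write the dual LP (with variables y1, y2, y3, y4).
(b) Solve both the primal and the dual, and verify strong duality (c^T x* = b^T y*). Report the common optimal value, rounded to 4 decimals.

The standard primal-dual pair for 'max c^T x s.t. A x <= b, x >= 0' is:
  Dual:  min b^T y  s.t.  A^T y >= c,  y >= 0.

So the dual LP is:
  minimize  9y1 + 12y2 + 15y3 + 43y4
  subject to:
    y1 + y3 + 3y4 >= 6
    y2 + 3y3 + 2y4 >= 6
    y1, y2, y3, y4 >= 0

Solving the primal: x* = (9, 2).
  primal value c^T x* = 66.
Solving the dual: y* = (4, 0, 2, 0).
  dual value b^T y* = 66.
Strong duality: c^T x* = b^T y*. Confirmed.

66


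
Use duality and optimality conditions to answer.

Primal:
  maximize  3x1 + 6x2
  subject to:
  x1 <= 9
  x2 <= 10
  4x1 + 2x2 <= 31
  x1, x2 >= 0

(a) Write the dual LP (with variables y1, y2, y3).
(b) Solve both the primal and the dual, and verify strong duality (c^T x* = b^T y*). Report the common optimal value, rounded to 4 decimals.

The standard primal-dual pair for 'max c^T x s.t. A x <= b, x >= 0' is:
  Dual:  min b^T y  s.t.  A^T y >= c,  y >= 0.

So the dual LP is:
  minimize  9y1 + 10y2 + 31y3
  subject to:
    y1 + 4y3 >= 3
    y2 + 2y3 >= 6
    y1, y2, y3 >= 0

Solving the primal: x* = (2.75, 10).
  primal value c^T x* = 68.25.
Solving the dual: y* = (0, 4.5, 0.75).
  dual value b^T y* = 68.25.
Strong duality: c^T x* = b^T y*. Confirmed.

68.25


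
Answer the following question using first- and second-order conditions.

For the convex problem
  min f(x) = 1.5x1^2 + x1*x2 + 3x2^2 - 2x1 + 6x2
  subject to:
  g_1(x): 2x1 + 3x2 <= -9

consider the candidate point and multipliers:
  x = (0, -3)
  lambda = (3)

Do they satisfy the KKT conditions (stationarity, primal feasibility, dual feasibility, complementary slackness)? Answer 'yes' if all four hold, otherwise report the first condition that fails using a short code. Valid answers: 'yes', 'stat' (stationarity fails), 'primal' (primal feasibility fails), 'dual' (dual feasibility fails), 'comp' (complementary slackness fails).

Gradient of f: grad f(x) = Q x + c = (-5, -12)
Constraint values g_i(x) = a_i^T x - b_i:
  g_1((0, -3)) = 0
Stationarity residual: grad f(x) + sum_i lambda_i a_i = (1, -3)
  -> stationarity FAILS
Primal feasibility (all g_i <= 0): OK
Dual feasibility (all lambda_i >= 0): OK
Complementary slackness (lambda_i * g_i(x) = 0 for all i): OK

Verdict: the first failing condition is stationarity -> stat.

stat


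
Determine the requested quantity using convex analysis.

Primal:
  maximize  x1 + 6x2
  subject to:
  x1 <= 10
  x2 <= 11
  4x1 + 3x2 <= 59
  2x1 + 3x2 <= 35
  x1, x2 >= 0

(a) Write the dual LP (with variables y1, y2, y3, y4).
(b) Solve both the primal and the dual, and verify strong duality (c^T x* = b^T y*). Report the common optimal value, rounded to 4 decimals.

The standard primal-dual pair for 'max c^T x s.t. A x <= b, x >= 0' is:
  Dual:  min b^T y  s.t.  A^T y >= c,  y >= 0.

So the dual LP is:
  minimize  10y1 + 11y2 + 59y3 + 35y4
  subject to:
    y1 + 4y3 + 2y4 >= 1
    y2 + 3y3 + 3y4 >= 6
    y1, y2, y3, y4 >= 0

Solving the primal: x* = (1, 11).
  primal value c^T x* = 67.
Solving the dual: y* = (0, 4.5, 0, 0.5).
  dual value b^T y* = 67.
Strong duality: c^T x* = b^T y*. Confirmed.

67


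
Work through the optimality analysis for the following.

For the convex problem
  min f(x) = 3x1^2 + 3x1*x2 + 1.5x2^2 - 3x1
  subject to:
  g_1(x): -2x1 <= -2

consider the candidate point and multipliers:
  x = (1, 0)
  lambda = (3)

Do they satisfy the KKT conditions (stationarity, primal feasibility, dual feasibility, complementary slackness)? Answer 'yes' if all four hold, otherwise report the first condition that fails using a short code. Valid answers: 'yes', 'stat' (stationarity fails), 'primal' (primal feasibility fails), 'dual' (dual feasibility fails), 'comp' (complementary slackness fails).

Gradient of f: grad f(x) = Q x + c = (3, 3)
Constraint values g_i(x) = a_i^T x - b_i:
  g_1((1, 0)) = 0
Stationarity residual: grad f(x) + sum_i lambda_i a_i = (-3, 3)
  -> stationarity FAILS
Primal feasibility (all g_i <= 0): OK
Dual feasibility (all lambda_i >= 0): OK
Complementary slackness (lambda_i * g_i(x) = 0 for all i): OK

Verdict: the first failing condition is stationarity -> stat.

stat


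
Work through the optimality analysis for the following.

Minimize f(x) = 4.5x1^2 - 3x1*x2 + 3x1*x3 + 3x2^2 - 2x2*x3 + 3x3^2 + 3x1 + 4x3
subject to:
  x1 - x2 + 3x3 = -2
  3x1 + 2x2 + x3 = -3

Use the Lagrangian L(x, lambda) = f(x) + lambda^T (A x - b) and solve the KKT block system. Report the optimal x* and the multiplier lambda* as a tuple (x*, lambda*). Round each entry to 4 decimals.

Form the Lagrangian:
  L(x, lambda) = (1/2) x^T Q x + c^T x + lambda^T (A x - b)
Stationarity (grad_x L = 0): Q x + c + A^T lambda = 0.
Primal feasibility: A x = b.

This gives the KKT block system:
  [ Q   A^T ] [ x     ]   [-c ]
  [ A    0  ] [ lambda ] = [ b ]

Solving the linear system:
  x*      = (-0.3943, -0.5494, -0.7184)
  lambda* = (0.0159, 0.3464)
  f(x*)   = -1.4926

x* = (-0.3943, -0.5494, -0.7184), lambda* = (0.0159, 0.3464)


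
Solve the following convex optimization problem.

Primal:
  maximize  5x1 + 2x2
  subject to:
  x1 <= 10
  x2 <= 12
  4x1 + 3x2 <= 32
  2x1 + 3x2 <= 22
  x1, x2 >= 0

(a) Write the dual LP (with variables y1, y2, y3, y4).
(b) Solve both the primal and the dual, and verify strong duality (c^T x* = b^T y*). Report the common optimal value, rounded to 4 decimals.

The standard primal-dual pair for 'max c^T x s.t. A x <= b, x >= 0' is:
  Dual:  min b^T y  s.t.  A^T y >= c,  y >= 0.

So the dual LP is:
  minimize  10y1 + 12y2 + 32y3 + 22y4
  subject to:
    y1 + 4y3 + 2y4 >= 5
    y2 + 3y3 + 3y4 >= 2
    y1, y2, y3, y4 >= 0

Solving the primal: x* = (8, 0).
  primal value c^T x* = 40.
Solving the dual: y* = (0, 0, 1.25, 0).
  dual value b^T y* = 40.
Strong duality: c^T x* = b^T y*. Confirmed.

40


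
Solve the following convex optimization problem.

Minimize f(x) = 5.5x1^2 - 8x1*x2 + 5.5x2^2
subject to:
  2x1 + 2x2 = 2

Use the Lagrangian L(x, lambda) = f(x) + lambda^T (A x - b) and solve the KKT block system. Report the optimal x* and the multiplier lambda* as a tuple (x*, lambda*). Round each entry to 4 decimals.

Form the Lagrangian:
  L(x, lambda) = (1/2) x^T Q x + c^T x + lambda^T (A x - b)
Stationarity (grad_x L = 0): Q x + c + A^T lambda = 0.
Primal feasibility: A x = b.

This gives the KKT block system:
  [ Q   A^T ] [ x     ]   [-c ]
  [ A    0  ] [ lambda ] = [ b ]

Solving the linear system:
  x*      = (0.5, 0.5)
  lambda* = (-0.75)
  f(x*)   = 0.75

x* = (0.5, 0.5), lambda* = (-0.75)


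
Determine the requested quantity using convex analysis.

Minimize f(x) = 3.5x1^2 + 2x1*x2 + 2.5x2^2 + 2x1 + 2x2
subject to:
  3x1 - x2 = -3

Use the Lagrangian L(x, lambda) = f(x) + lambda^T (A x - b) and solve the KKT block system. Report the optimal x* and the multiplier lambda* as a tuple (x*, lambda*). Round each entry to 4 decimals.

Form the Lagrangian:
  L(x, lambda) = (1/2) x^T Q x + c^T x + lambda^T (A x - b)
Stationarity (grad_x L = 0): Q x + c + A^T lambda = 0.
Primal feasibility: A x = b.

This gives the KKT block system:
  [ Q   A^T ] [ x     ]   [-c ]
  [ A    0  ] [ lambda ] = [ b ]

Solving the linear system:
  x*      = (-0.9219, 0.2344)
  lambda* = (1.3281)
  f(x*)   = 1.3047

x* = (-0.9219, 0.2344), lambda* = (1.3281)


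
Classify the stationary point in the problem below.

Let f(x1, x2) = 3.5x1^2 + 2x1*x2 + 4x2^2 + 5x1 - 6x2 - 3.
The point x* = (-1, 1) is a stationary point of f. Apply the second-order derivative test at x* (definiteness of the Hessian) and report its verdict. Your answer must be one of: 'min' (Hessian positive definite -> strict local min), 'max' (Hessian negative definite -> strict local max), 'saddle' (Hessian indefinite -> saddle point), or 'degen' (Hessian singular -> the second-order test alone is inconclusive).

Compute the Hessian H = grad^2 f:
  H = [[7, 2], [2, 8]]
Verify stationarity: grad f(x*) = H x* + g = (0, 0).
Eigenvalues of H: 5.4384, 9.5616.
Both eigenvalues > 0, so H is positive definite -> x* is a strict local min.

min


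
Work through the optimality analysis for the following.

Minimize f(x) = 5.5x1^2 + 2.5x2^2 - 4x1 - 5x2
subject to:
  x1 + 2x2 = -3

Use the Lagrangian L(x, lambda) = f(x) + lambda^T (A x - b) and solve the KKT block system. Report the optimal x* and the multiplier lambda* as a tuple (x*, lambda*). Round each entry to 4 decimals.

Form the Lagrangian:
  L(x, lambda) = (1/2) x^T Q x + c^T x + lambda^T (A x - b)
Stationarity (grad_x L = 0): Q x + c + A^T lambda = 0.
Primal feasibility: A x = b.

This gives the KKT block system:
  [ Q   A^T ] [ x     ]   [-c ]
  [ A    0  ] [ lambda ] = [ b ]

Solving the linear system:
  x*      = (-0.1837, -1.4082)
  lambda* = (6.0204)
  f(x*)   = 12.9184

x* = (-0.1837, -1.4082), lambda* = (6.0204)


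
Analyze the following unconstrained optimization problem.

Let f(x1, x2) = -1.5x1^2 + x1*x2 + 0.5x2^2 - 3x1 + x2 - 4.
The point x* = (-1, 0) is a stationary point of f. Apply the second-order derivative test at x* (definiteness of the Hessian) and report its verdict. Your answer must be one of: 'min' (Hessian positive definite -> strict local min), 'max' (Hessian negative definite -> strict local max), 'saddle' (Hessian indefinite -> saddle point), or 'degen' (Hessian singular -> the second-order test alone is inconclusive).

Compute the Hessian H = grad^2 f:
  H = [[-3, 1], [1, 1]]
Verify stationarity: grad f(x*) = H x* + g = (0, 0).
Eigenvalues of H: -3.2361, 1.2361.
Eigenvalues have mixed signs, so H is indefinite -> x* is a saddle point.

saddle


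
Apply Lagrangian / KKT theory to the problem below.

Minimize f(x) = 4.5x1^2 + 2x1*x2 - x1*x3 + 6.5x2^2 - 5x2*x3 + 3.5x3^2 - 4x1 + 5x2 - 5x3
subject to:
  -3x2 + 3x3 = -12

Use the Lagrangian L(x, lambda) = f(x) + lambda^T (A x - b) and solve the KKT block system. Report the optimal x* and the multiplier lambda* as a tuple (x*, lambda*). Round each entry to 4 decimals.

Form the Lagrangian:
  L(x, lambda) = (1/2) x^T Q x + c^T x + lambda^T (A x - b)
Stationarity (grad_x L = 0): Q x + c + A^T lambda = 0.
Primal feasibility: A x = b.

This gives the KKT block system:
  [ Q   A^T ] [ x     ]   [-c ]
  [ A    0  ] [ lambda ] = [ b ]

Solving the linear system:
  x*      = (-0.0899, 0.809, -3.191)
  lambda* = (10.4307)
  f(x*)   = 72.764

x* = (-0.0899, 0.809, -3.191), lambda* = (10.4307)


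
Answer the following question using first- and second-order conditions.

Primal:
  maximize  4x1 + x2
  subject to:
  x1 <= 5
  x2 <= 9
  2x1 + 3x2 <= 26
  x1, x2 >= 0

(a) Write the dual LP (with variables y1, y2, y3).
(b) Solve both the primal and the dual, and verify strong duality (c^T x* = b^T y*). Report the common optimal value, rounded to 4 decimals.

The standard primal-dual pair for 'max c^T x s.t. A x <= b, x >= 0' is:
  Dual:  min b^T y  s.t.  A^T y >= c,  y >= 0.

So the dual LP is:
  minimize  5y1 + 9y2 + 26y3
  subject to:
    y1 + 2y3 >= 4
    y2 + 3y3 >= 1
    y1, y2, y3 >= 0

Solving the primal: x* = (5, 5.3333).
  primal value c^T x* = 25.3333.
Solving the dual: y* = (3.3333, 0, 0.3333).
  dual value b^T y* = 25.3333.
Strong duality: c^T x* = b^T y*. Confirmed.

25.3333


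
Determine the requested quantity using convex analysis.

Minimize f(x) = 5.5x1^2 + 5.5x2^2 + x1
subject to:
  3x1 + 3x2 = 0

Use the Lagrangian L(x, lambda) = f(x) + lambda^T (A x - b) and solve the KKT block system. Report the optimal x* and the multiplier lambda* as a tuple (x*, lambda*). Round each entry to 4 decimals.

Form the Lagrangian:
  L(x, lambda) = (1/2) x^T Q x + c^T x + lambda^T (A x - b)
Stationarity (grad_x L = 0): Q x + c + A^T lambda = 0.
Primal feasibility: A x = b.

This gives the KKT block system:
  [ Q   A^T ] [ x     ]   [-c ]
  [ A    0  ] [ lambda ] = [ b ]

Solving the linear system:
  x*      = (-0.0455, 0.0455)
  lambda* = (-0.1667)
  f(x*)   = -0.0227

x* = (-0.0455, 0.0455), lambda* = (-0.1667)


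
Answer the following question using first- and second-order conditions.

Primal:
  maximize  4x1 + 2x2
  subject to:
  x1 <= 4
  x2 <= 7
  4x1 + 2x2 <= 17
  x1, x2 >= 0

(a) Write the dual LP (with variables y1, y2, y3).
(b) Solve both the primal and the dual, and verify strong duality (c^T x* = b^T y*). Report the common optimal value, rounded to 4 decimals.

The standard primal-dual pair for 'max c^T x s.t. A x <= b, x >= 0' is:
  Dual:  min b^T y  s.t.  A^T y >= c,  y >= 0.

So the dual LP is:
  minimize  4y1 + 7y2 + 17y3
  subject to:
    y1 + 4y3 >= 4
    y2 + 2y3 >= 2
    y1, y2, y3 >= 0

Solving the primal: x* = (0.75, 7).
  primal value c^T x* = 17.
Solving the dual: y* = (0, 0, 1).
  dual value b^T y* = 17.
Strong duality: c^T x* = b^T y*. Confirmed.

17


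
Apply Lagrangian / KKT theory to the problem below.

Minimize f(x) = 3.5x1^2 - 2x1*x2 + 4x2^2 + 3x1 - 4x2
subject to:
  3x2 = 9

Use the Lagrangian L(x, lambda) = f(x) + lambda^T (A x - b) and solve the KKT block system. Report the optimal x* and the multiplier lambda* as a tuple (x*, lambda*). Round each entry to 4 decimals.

Form the Lagrangian:
  L(x, lambda) = (1/2) x^T Q x + c^T x + lambda^T (A x - b)
Stationarity (grad_x L = 0): Q x + c + A^T lambda = 0.
Primal feasibility: A x = b.

This gives the KKT block system:
  [ Q   A^T ] [ x     ]   [-c ]
  [ A    0  ] [ lambda ] = [ b ]

Solving the linear system:
  x*      = (0.4286, 3)
  lambda* = (-6.381)
  f(x*)   = 23.3571

x* = (0.4286, 3), lambda* = (-6.381)


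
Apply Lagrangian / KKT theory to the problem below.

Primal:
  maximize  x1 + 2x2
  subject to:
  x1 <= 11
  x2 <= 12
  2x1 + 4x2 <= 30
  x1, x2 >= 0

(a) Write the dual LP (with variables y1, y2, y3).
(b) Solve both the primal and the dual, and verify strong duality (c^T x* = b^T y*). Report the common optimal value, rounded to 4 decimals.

The standard primal-dual pair for 'max c^T x s.t. A x <= b, x >= 0' is:
  Dual:  min b^T y  s.t.  A^T y >= c,  y >= 0.

So the dual LP is:
  minimize  11y1 + 12y2 + 30y3
  subject to:
    y1 + 2y3 >= 1
    y2 + 4y3 >= 2
    y1, y2, y3 >= 0

Solving the primal: x* = (0, 7.5).
  primal value c^T x* = 15.
Solving the dual: y* = (0, 0, 0.5).
  dual value b^T y* = 15.
Strong duality: c^T x* = b^T y*. Confirmed.

15


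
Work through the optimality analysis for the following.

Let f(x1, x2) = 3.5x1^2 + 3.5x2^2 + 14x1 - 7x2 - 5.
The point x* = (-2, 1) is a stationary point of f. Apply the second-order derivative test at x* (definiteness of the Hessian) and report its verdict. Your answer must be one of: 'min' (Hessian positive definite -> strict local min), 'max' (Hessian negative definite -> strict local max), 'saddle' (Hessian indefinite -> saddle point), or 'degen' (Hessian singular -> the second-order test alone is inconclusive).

Compute the Hessian H = grad^2 f:
  H = [[7, 0], [0, 7]]
Verify stationarity: grad f(x*) = H x* + g = (0, 0).
Eigenvalues of H: 7, 7.
Both eigenvalues > 0, so H is positive definite -> x* is a strict local min.

min


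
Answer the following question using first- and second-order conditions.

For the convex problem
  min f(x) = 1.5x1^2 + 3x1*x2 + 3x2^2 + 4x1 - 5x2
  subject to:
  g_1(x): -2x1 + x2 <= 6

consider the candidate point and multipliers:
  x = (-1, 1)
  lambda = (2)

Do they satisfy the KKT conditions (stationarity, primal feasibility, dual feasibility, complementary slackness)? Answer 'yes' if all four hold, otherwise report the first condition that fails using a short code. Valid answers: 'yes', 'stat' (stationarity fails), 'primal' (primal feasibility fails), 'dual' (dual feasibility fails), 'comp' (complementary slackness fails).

Gradient of f: grad f(x) = Q x + c = (4, -2)
Constraint values g_i(x) = a_i^T x - b_i:
  g_1((-1, 1)) = -3
Stationarity residual: grad f(x) + sum_i lambda_i a_i = (0, 0)
  -> stationarity OK
Primal feasibility (all g_i <= 0): OK
Dual feasibility (all lambda_i >= 0): OK
Complementary slackness (lambda_i * g_i(x) = 0 for all i): FAILS

Verdict: the first failing condition is complementary_slackness -> comp.

comp
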